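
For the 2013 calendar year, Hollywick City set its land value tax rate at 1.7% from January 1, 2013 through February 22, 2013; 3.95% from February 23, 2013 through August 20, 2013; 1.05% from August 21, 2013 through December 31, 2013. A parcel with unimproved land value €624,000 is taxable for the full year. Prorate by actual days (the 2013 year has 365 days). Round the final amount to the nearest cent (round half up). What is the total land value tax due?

€16,015.43

January 1 – February 22, 2013: 53 days at 1.7% → €624,000 × 1.7% × 53/365 = €1,540.3397
February 23 – August 20, 2013: 179 days at 3.95% → €624,000 × 3.95% × 179/365 = €12,087.6493
August 21 – December 31, 2013: 133 days at 1.05% → €624,000 × 1.05% × 133/365 = €2,387.4411
Total = €16,015.4301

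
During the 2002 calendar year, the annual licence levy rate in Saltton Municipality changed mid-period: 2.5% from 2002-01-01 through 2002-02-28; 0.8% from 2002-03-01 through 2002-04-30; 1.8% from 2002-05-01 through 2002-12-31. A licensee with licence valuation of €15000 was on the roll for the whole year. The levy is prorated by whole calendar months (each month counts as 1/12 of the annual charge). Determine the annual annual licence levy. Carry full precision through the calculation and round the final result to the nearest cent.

€262.50

2002-01-01 to 2002-02-28: 2 months at 2.5% → €15000 × 2.5% × 2/12 = €62.5000
2002-03-01 to 2002-04-30: 2 months at 0.8% → €15000 × 0.8% × 2/12 = €20.0000
2002-05-01 to 2002-12-31: 8 months at 1.8% → €15000 × 1.8% × 8/12 = €180.0000
Total = €262.5000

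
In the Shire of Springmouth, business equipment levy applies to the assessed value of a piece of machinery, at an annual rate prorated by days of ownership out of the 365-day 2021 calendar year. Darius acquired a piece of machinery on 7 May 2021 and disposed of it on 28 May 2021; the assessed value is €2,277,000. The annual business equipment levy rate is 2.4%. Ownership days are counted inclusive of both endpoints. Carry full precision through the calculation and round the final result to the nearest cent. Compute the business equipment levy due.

€3,293.85

Days held (7 May – 28 May 2021): 22 out of 365
Tax = €2,277,000 × 2.4% × 22/365 = €3,293.8521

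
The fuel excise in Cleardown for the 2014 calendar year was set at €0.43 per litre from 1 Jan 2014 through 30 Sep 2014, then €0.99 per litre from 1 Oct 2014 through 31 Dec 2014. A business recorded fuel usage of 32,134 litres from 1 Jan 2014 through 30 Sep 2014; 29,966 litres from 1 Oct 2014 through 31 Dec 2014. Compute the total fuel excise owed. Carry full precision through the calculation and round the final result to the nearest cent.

1 Jan – 30 Sep 2014: 32,134 litres at €0.43/litre → €13,817.62
1 Oct – 31 Dec 2014: 29,966 litres at €0.99/litre → €29,666.34

€43,483.96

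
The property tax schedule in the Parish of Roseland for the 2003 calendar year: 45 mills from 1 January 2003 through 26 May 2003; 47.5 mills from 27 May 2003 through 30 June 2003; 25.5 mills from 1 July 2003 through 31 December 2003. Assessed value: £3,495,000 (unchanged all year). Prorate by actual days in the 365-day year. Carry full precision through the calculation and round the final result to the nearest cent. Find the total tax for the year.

1 January – 26 May 2003: 146 days at 45 mills → £3,495,000 × 4.5% × 146/365 = £62,910.0000
27 May – 30 June 2003: 35 days at 47.5 mills → £3,495,000 × 4.75% × 35/365 = £15,919.0068
1 July – 31 December 2003: 184 days at 25.5 mills → £3,495,000 × 2.55% × 184/365 = £44,927.5068
Total = £123,756.5137

£123,756.51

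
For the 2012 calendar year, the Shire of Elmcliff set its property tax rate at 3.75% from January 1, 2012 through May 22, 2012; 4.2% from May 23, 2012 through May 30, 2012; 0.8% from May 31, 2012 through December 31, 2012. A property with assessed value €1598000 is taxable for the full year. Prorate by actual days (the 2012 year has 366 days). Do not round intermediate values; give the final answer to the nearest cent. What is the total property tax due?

January 1 – May 22, 2012: 143 days at 3.75% → €1598000 × 3.75% × 143/366 = €23413.3197
May 23 – May 30, 2012: 8 days at 4.2% → €1598000 × 4.2% × 8/366 = €1467.0164
May 31 – December 31, 2012: 215 days at 0.8% → €1598000 × 0.8% × 215/366 = €7509.7268
Total = €32390.0628

€32390.06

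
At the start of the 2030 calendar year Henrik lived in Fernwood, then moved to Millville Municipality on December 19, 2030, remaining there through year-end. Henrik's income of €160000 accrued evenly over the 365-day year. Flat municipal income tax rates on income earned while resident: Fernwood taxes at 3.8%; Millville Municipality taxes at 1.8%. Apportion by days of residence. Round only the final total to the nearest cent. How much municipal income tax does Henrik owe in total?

€5966.03

Fernwood, January 1 – December 18, 2030: 352 days → €160000 × 3.8% × 352/365 = €5863.4521
Millville Municipality, December 19 – December 31, 2030: 13 days → €160000 × 1.8% × 13/365 = €102.5753
Total = €5966.0274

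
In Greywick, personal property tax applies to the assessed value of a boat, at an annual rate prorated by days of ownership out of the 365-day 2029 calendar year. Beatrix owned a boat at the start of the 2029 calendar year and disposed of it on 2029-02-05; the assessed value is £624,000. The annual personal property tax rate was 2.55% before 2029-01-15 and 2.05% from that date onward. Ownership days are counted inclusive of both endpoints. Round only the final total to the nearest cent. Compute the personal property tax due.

2029-01-01 to 2029-01-14: 14 days at 2.55% → £624,000 × 2.55% × 14/365 = £610.3233
2029-01-15 to 2029-02-05: 22 days at 2.05% → £624,000 × 2.05% × 22/365 = £771.0247
Total = £1,381.3479

£1,381.35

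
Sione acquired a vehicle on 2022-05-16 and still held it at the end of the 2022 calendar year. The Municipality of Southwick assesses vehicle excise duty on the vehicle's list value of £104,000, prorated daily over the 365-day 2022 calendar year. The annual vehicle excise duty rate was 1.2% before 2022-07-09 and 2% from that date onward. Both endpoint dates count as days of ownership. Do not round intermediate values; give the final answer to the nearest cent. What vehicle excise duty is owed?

£1,187.59

2022-05-16 to 2022-07-08: 54 days at 1.2% → £104,000 × 1.2% × 54/365 = £184.6356
2022-07-09 to 2022-12-31: 176 days at 2% → £104,000 × 2% × 176/365 = £1,002.9589
Total = £1,187.5945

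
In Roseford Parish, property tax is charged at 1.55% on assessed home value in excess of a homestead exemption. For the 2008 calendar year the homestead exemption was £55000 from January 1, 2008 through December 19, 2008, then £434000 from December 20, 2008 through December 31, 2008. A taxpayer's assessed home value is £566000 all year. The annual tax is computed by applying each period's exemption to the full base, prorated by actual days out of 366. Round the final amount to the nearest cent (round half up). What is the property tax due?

£7727.89

January 1 – December 19, 2008: 354 days, exemption £55000 → (£566000 − £55000) × 1.55% × 354/366 = £7660.8115
December 20 – December 31, 2008: 12 days, exemption £434000 → (£566000 − £434000) × 1.55% × 12/366 = £67.0820
Total = £7727.8934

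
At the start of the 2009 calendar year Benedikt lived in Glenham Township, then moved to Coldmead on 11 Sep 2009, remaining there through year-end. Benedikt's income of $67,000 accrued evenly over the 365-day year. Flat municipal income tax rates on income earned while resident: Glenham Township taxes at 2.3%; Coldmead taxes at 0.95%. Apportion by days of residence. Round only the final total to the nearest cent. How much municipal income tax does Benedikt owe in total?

Glenham Township, 1 Jan – 10 Sep 2009: 253 days → $67,000 × 2.3% × 253/365 = $1,068.1452
Coldmead, 11 Sep – 31 Dec 2009: 112 days → $67,000 × 0.95% × 112/365 = $195.3096
Total = $1,263.4548

$1,263.45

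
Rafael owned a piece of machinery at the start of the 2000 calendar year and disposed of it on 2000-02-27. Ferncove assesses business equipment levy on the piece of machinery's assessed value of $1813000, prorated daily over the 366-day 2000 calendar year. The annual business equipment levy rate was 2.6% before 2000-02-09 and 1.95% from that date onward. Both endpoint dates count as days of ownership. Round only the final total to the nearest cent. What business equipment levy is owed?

$6858.19

2000-01-01 to 2000-02-08: 39 days at 2.6% → $1813000 × 2.6% × 39/366 = $5022.9016
2000-02-09 to 2000-02-27: 19 days at 1.95% → $1813000 × 1.95% × 19/366 = $1835.2910
Total = $6858.1926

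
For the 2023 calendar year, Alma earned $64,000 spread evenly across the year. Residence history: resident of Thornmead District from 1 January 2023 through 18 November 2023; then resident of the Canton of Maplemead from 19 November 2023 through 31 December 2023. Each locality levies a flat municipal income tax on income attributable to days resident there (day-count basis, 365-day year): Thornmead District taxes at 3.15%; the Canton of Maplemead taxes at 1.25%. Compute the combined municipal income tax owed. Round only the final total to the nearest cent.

$1,872.75

Thornmead District, 1 January – 18 November 2023: 322 days → $64,000 × 3.15% × 322/365 = $1,778.4986
The Canton of Maplemead, 19 November – 31 December 2023: 43 days → $64,000 × 1.25% × 43/365 = $94.2466
Total = $1,872.7452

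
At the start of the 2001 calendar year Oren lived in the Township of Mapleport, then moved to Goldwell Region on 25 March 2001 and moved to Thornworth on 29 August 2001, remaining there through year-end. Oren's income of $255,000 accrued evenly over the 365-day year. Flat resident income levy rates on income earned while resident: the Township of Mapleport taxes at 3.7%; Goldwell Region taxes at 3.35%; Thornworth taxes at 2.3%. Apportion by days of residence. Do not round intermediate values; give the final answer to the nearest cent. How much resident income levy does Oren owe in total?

$7,828.50

The Township of Mapleport, 1 January – 24 March 2001: 83 days → $255,000 × 3.7% × 83/365 = $2,145.4932
Goldwell Region, 25 March – 28 August 2001: 157 days → $255,000 × 3.35% × 157/365 = $3,674.4452
Thornworth, 29 August – 31 December 2001: 125 days → $255,000 × 2.3% × 125/365 = $2,008.5616
Total = $7,828.5000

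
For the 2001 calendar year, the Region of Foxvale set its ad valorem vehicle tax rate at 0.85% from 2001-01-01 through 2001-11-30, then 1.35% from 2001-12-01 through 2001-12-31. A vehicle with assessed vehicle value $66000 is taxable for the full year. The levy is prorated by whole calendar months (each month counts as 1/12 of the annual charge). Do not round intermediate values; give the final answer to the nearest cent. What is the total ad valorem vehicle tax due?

$588.50

2001-01-01 to 2001-11-30: 11 months at 0.85% → $66000 × 0.85% × 11/12 = $514.2500
2001-12-01 to 2001-12-31: 1 month at 1.35% → $66000 × 1.35% × 1/12 = $74.2500
Total = $588.5000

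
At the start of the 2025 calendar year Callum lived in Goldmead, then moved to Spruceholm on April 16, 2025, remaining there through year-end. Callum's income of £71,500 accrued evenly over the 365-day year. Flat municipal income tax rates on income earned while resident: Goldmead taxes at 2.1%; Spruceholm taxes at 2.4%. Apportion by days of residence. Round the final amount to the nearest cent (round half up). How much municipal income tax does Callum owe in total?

Goldmead, January 1 – April 15, 2025: 105 days → £71,500 × 2.1% × 105/365 = £431.9384
Spruceholm, April 16 – December 31, 2025: 260 days → £71,500 × 2.4% × 260/365 = £1,222.3562
Total = £1,654.2945

£1,654.29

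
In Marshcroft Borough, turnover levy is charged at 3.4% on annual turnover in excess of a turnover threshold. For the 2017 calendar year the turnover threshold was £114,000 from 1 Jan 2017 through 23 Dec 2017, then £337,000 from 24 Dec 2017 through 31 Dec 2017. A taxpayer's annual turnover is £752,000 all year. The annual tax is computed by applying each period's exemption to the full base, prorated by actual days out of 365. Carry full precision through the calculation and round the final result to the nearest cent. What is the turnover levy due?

£21,525.82

1 Jan – 23 Dec 2017: 357 days, exemption £114,000 → (£752,000 − £114,000) × 3.4% × 357/365 = £21,216.5589
24 Dec – 31 Dec 2017: 8 days, exemption £337,000 → (£752,000 − £337,000) × 3.4% × 8/365 = £309.2603
Total = £21,525.8192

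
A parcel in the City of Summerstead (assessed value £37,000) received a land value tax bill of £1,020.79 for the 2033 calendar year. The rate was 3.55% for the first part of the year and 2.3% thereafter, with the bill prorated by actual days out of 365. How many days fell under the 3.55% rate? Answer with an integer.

Let d = days at the first rate; then 365 − d days at the second rate.
£37,000 × [3.55%·d + 2.3%·(365−d)] / 365 = £1,020.79
Solving gives d = 134, so the new rate took effect on 15 May 2033.

134 days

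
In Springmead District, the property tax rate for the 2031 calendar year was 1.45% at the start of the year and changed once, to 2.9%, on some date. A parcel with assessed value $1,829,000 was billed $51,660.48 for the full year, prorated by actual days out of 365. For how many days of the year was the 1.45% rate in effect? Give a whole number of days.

Let d = days at the first rate; then 365 − d days at the second rate.
$1,829,000 × [1.45%·d + 2.9%·(365−d)] / 365 = $51,660.48
Solving gives d = 19, so the new rate took effect on January 20, 2031.

19 days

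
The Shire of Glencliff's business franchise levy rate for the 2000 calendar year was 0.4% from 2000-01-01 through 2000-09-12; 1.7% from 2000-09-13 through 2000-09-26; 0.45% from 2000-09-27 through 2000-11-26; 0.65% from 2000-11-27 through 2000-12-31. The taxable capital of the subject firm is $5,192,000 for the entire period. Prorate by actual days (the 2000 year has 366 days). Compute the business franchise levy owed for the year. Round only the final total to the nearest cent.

$25,023.74

2000-01-01 to 2000-09-12: 256 days at 0.4% → $5,192,000 × 0.4% × 256/366 = $14,526.2514
2000-09-13 to 2000-09-26: 14 days at 1.7% → $5,192,000 × 1.7% × 14/366 = $3,376.2186
2000-09-27 to 2000-11-26: 61 days at 0.45% → $5,192,000 × 0.45% × 61/366 = $3,894.0000
2000-11-27 to 2000-12-31: 35 days at 0.65% → $5,192,000 × 0.65% × 35/366 = $3,227.2678
Total = $25,023.7377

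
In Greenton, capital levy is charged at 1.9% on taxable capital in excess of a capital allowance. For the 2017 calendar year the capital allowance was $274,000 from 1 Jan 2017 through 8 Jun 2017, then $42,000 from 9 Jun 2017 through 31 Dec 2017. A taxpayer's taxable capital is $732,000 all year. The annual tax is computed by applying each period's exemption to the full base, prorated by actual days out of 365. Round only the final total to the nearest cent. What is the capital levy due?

$11,189.80

1 Jan – 8 Jun 2017: 159 days, exemption $274,000 → ($732,000 − $274,000) × 1.9% × 159/365 = $3,790.7342
9 Jun – 31 Dec 2017: 206 days, exemption $42,000 → ($732,000 − $42,000) × 1.9% × 206/365 = $7,399.0685
Total = $11,189.8027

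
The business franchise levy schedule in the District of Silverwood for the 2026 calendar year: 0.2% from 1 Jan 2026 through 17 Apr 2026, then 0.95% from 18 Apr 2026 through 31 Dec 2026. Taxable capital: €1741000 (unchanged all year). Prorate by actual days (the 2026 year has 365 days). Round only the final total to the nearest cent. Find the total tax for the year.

1 Jan – 17 Apr 2026: 107 days at 0.2% → €1741000 × 0.2% × 107/365 = €1020.7507
18 Apr – 31 Dec 2026: 258 days at 0.95% → €1741000 × 0.95% × 258/365 = €11690.9342
Total = €12711.6849

€12711.68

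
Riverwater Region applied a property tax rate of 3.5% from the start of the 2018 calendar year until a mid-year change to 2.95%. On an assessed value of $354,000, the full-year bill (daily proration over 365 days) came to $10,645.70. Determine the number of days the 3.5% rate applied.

38 days

Let d = days at the first rate; then 365 − d days at the second rate.
$354,000 × [3.5%·d + 2.95%·(365−d)] / 365 = $10,645.70
Solving gives d = 38, so the new rate took effect on February 8, 2018.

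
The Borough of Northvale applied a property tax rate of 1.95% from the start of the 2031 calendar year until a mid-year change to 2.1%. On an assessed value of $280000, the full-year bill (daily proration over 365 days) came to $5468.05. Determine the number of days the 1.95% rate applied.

Let d = days at the first rate; then 365 − d days at the second rate.
$280000 × [1.95%·d + 2.1%·(365−d)] / 365 = $5468.05
Solving gives d = 358, so the new rate took effect on December 25, 2031.

358 days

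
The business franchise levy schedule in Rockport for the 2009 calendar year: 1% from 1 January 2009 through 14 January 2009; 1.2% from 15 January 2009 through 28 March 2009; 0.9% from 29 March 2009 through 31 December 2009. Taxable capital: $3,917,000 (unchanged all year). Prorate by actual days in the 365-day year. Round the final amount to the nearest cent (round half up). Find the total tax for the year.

$37,753.44

1 January – 14 January 2009: 14 days at 1% → $3,917,000 × 1% × 14/365 = $1,502.4110
15 January – 28 March 2009: 73 days at 1.2% → $3,917,000 × 1.2% × 73/365 = $9,400.8000
29 March – 31 December 2009: 278 days at 0.9% → $3,917,000 × 0.9% × 278/365 = $26,850.2301
Total = $37,753.4411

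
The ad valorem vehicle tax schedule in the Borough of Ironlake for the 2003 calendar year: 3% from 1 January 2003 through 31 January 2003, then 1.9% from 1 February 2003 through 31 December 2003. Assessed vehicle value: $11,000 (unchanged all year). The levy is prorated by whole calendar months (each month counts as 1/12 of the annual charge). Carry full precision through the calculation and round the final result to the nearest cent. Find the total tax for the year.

1 January – 31 January 2003: 1 month at 3% → $11,000 × 3% × 1/12 = $27.5000
1 February – 31 December 2003: 11 months at 1.9% → $11,000 × 1.9% × 11/12 = $191.5833
Total = $219.0833

$219.08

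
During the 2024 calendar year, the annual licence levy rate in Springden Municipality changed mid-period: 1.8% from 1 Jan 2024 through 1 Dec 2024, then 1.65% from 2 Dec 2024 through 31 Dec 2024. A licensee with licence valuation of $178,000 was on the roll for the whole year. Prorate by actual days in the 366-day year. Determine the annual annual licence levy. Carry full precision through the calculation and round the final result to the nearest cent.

1 Jan – 1 Dec 2024: 336 days at 1.8% → $178,000 × 1.8% × 336/366 = $2,941.3770
2 Dec – 31 Dec 2024: 30 days at 1.65% → $178,000 × 1.65% × 30/366 = $240.7377
Total = $3,182.1148

$3,182.11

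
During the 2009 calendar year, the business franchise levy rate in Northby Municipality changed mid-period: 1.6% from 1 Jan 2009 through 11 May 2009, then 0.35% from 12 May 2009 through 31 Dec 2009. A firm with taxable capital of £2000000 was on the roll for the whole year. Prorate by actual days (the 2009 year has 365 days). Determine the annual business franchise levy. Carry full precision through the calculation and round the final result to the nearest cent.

£15972.60

1 Jan – 11 May 2009: 131 days at 1.6% → £2000000 × 1.6% × 131/365 = £11484.9315
12 May – 31 Dec 2009: 234 days at 0.35% → £2000000 × 0.35% × 234/365 = £4487.6712
Total = £15972.6027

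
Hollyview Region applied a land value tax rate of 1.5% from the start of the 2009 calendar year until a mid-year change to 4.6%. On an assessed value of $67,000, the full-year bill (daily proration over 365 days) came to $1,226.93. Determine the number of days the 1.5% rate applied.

326 days

Let d = days at the first rate; then 365 − d days at the second rate.
$67,000 × [1.5%·d + 4.6%·(365−d)] / 365 = $1,226.93
Solving gives d = 326, so the new rate took effect on November 23, 2009.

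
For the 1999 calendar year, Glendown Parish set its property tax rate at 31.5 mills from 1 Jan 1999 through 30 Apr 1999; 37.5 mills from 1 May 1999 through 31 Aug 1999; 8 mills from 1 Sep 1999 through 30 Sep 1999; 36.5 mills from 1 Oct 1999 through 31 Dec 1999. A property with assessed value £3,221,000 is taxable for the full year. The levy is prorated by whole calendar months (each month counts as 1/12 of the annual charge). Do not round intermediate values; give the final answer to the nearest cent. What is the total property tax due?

1 Jan – 30 Apr 1999: 4 months at 31.5 mills → £3,221,000 × 3.15% × 4/12 = £33,820.5000
1 May – 31 Aug 1999: 4 months at 37.5 mills → £3,221,000 × 3.75% × 4/12 = £40,262.5000
1 Sep – 30 Sep 1999: 1 month at 8 mills → £3,221,000 × 0.8% × 1/12 = £2,147.3333
1 Oct – 31 Dec 1999: 3 months at 36.5 mills → £3,221,000 × 3.65% × 3/12 = £29,391.6250
Total = £105,621.9583

£105,621.96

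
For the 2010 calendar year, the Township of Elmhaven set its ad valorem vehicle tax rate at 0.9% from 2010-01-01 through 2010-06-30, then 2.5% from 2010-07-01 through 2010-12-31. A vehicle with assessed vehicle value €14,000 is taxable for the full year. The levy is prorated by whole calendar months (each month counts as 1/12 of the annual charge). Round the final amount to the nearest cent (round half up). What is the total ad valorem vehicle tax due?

€238.00

2010-01-01 to 2010-06-30: 6 months at 0.9% → €14,000 × 0.9% × 6/12 = €63.0000
2010-07-01 to 2010-12-31: 6 months at 2.5% → €14,000 × 2.5% × 6/12 = €175.0000
Total = €238.0000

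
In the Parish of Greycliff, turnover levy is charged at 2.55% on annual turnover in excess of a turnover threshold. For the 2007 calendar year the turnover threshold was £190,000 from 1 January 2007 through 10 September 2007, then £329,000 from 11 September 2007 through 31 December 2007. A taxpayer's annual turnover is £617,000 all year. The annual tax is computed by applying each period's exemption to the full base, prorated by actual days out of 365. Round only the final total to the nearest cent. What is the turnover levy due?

£9,800.87

1 January – 10 September 2007: 253 days, exemption £190,000 → (£617,000 − £190,000) × 2.55% × 253/365 = £7,547.3712
11 September – 31 December 2007: 112 days, exemption £329,000 → (£617,000 − £329,000) × 2.55% × 112/365 = £2,253.5014
Total = £9,800.8726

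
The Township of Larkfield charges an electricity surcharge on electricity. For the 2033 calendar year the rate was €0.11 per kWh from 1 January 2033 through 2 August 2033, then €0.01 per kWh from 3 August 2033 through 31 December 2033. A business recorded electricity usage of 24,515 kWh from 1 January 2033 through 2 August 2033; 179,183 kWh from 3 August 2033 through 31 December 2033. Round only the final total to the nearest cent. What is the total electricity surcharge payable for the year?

€4488.48

1 January – 2 August 2033: 24,515 kWh at €0.11/kWh → €2696.65
3 August – 31 December 2033: 179,183 kWh at €0.01/kWh → €1791.83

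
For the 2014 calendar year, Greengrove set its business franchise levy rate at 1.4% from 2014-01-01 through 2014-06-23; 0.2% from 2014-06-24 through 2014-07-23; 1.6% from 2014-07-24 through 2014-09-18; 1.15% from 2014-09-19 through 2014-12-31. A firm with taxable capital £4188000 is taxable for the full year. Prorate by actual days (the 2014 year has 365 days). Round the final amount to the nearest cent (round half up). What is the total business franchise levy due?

£52826.17

2014-01-01 to 2014-06-23: 174 days at 1.4% → £4188000 × 1.4% × 174/365 = £27950.5973
2014-06-24 to 2014-07-23: 30 days at 0.2% → £4188000 × 0.2% × 30/365 = £688.4384
2014-07-24 to 2014-09-18: 57 days at 1.6% → £4188000 × 1.6% × 57/365 = £10464.2630
2014-09-19 to 2014-12-31: 104 days at 1.15% → £4188000 × 1.15% × 104/365 = £13722.8712
Total = £52826.1699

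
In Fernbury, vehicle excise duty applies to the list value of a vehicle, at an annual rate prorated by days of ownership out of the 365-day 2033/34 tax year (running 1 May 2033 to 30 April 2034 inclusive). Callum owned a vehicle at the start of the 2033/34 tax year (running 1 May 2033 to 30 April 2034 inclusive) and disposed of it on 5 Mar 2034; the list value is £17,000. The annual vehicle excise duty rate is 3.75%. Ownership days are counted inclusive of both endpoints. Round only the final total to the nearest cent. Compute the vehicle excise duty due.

Days held (1 May 2033 – 5 Mar 2034): 309 out of 365
Tax = £17,000 × 3.75% × 309/365 = £539.6918

£539.69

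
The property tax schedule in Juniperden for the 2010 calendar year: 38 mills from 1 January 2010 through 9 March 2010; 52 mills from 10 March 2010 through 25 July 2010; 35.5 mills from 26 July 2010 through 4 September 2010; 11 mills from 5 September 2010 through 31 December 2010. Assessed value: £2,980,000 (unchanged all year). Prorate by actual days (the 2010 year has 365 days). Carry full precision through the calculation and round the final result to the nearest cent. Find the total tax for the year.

£102,165.01

1 January – 9 March 2010: 68 days at 38 mills → £2,980,000 × 3.8% × 68/365 = £21,096.7671
10 March – 25 July 2010: 138 days at 52 mills → £2,980,000 × 5.2% × 138/365 = £58,587.6164
26 July – 4 September 2010: 41 days at 35.5 mills → £2,980,000 × 3.55% × 41/365 = £11,883.2603
5 September – 31 December 2010: 118 days at 11 mills → £2,980,000 × 1.1% × 118/365 = £10,597.3699
Total = £102,165.0137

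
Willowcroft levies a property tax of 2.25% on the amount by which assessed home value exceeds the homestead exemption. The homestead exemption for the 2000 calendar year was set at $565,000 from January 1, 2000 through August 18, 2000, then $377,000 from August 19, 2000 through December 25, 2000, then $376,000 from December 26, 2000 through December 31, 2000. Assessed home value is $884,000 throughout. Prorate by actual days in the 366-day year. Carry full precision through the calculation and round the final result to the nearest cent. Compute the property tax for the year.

$8,738.11

January 1 – August 18, 2000: 231 days, exemption $565,000 → ($884,000 − $565,000) × 2.25% × 231/366 = $4,530.0615
August 19 – December 25, 2000: 129 days, exemption $377,000 → ($884,000 − $377,000) × 2.25% × 129/366 = $4,020.6762
December 26 – December 31, 2000: 6 days, exemption $376,000 → ($884,000 − $376,000) × 2.25% × 6/366 = $187.3770
Total = $8,738.1148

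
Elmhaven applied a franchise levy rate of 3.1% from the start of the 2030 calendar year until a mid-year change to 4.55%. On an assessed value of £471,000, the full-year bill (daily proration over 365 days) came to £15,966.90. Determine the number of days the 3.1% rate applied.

Let d = days at the first rate; then 365 − d days at the second rate.
£471,000 × [3.1%·d + 4.55%·(365−d)] / 365 = £15,966.90
Solving gives d = 292, so the new rate took effect on 20 Oct 2030.

292 days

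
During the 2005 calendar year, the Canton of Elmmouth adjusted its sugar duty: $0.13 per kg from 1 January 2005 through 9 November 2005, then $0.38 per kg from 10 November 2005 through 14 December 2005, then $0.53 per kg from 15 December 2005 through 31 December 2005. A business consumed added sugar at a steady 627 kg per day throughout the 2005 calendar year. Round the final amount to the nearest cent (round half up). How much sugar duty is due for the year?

1 January – 9 November 2005: 313 days × 627 kg/day = 196,251 kg at $0.13/kg → $25,512.63
10 November – 14 December 2005: 35 days × 627 kg/day = 21,945 kg at $0.38/kg → $8,339.10
15 December – 31 December 2005: 17 days × 627 kg/day = 10,659 kg at $0.53/kg → $5,649.27

$39,501.00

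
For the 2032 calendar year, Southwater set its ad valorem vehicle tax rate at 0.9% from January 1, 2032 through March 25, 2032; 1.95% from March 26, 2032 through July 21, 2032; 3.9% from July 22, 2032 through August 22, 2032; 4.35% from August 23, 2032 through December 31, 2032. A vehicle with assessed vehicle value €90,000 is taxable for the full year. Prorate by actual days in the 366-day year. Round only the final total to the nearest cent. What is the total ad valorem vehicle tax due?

January 1 – March 25, 2032: 85 days at 0.9% → €90,000 × 0.9% × 85/366 = €188.1148
March 26 – July 21, 2032: 118 days at 1.95% → €90,000 × 1.95% × 118/366 = €565.8197
July 22 – August 22, 2032: 32 days at 3.9% → €90,000 × 3.9% × 32/366 = €306.8852
August 23 – December 31, 2032: 131 days at 4.35% → €90,000 × 4.35% × 131/366 = €1,401.2705
Total = €2,462.0902

€2,462.09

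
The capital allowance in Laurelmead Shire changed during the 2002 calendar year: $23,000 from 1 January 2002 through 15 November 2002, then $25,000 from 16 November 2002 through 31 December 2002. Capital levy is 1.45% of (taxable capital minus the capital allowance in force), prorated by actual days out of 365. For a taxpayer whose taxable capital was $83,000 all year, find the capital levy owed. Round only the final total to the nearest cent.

1 January – 15 November 2002: 319 days, exemption $23,000 → ($83,000 − $23,000) × 1.45% × 319/365 = $760.3562
16 November – 31 December 2002: 46 days, exemption $25,000 → ($83,000 − $25,000) × 1.45% × 46/365 = $105.9890
Total = $866.3452

$866.35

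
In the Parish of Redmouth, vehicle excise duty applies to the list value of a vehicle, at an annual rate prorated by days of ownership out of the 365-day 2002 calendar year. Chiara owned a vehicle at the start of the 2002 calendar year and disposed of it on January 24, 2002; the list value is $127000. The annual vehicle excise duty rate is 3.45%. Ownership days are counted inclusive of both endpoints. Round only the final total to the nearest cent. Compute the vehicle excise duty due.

Days held (January 1 – January 24, 2002): 24 out of 365
Tax = $127000 × 3.45% × 24/365 = $288.0986

$288.10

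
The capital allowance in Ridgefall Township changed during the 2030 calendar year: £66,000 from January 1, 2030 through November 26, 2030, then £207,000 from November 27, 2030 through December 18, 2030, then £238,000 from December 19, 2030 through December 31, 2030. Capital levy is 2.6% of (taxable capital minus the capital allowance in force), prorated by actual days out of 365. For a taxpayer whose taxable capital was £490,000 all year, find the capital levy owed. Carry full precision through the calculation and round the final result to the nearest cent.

£10,643.76

January 1 – November 26, 2030: 330 days, exemption £66,000 → (£490,000 − £66,000) × 2.6% × 330/365 = £9,966.9041
November 27 – December 18, 2030: 22 days, exemption £207,000 → (£490,000 − £207,000) × 2.6% × 22/365 = £443.4959
December 19 – December 31, 2030: 13 days, exemption £238,000 → (£490,000 − £238,000) × 2.6% × 13/365 = £233.3589
Total = £10,643.7589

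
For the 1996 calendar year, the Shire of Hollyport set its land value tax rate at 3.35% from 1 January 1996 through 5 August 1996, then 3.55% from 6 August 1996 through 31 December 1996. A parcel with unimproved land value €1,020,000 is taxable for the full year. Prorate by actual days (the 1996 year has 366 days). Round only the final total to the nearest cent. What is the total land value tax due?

1 January – 5 August 1996: 218 days at 3.35% → €1,020,000 × 3.35% × 218/366 = €20,352.6230
6 August – 31 December 1996: 148 days at 3.55% → €1,020,000 × 3.55% × 148/366 = €14,642.2951
Total = €34,994.9180

€34,994.92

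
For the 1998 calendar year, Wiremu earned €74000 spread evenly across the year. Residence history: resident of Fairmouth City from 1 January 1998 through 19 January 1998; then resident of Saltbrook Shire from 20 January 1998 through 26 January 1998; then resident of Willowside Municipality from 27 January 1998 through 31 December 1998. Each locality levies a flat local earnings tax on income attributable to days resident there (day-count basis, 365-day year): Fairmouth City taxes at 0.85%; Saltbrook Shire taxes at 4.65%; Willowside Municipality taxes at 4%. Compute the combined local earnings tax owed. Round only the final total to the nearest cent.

€2847.88

Fairmouth City, 1 January – 19 January 1998: 19 days → €74000 × 0.85% × 19/365 = €32.7425
Saltbrook Shire, 20 January – 26 January 1998: 7 days → €74000 × 4.65% × 7/365 = €65.9918
Willowside Municipality, 27 January – 31 December 1998: 339 days → €74000 × 4% × 339/365 = €2749.1507
Total = €2847.8849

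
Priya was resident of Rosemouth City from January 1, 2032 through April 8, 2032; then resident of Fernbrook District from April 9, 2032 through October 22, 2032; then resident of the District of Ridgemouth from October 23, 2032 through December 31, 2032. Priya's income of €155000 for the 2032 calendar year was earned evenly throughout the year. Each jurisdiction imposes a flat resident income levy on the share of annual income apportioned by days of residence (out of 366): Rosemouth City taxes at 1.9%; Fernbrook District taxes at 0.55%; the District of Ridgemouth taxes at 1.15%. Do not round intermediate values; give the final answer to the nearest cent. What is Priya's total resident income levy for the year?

€1596.37

Rosemouth City, January 1 – April 8, 2032: 99 days → €155000 × 1.9% × 99/366 = €796.5984
Fernbrook District, April 9 – October 22, 2032: 197 days → €155000 × 0.55% × 197/366 = €458.8593
The District of Ridgemouth, October 23 – December 31, 2032: 70 days → €155000 × 1.15% × 70/366 = €340.9153
Total = €1596.3730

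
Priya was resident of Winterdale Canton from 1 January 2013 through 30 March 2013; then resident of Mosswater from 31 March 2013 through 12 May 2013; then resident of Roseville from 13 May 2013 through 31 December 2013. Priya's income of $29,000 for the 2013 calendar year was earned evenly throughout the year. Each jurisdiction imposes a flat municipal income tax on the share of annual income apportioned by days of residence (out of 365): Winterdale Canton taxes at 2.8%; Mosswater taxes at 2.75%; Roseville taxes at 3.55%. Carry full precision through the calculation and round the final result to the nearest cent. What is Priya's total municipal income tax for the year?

Winterdale Canton, 1 January – 30 March 2013: 89 days → $29,000 × 2.8% × 89/365 = $197.9945
Mosswater, 31 March – 12 May 2013: 43 days → $29,000 × 2.75% × 43/365 = $93.9521
Roseville, 13 May – 31 December 2013: 233 days → $29,000 × 3.55% × 233/365 = $657.1877
Total = $949.1342

$949.13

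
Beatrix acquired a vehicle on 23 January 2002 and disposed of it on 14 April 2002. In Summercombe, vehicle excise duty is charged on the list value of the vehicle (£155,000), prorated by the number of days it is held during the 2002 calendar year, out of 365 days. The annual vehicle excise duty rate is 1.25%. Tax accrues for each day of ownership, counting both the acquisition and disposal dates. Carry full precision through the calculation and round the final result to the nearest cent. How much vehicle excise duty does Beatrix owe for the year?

£435.27

Days held (23 January – 14 April 2002): 82 out of 365
Tax = £155,000 × 1.25% × 82/365 = £435.2740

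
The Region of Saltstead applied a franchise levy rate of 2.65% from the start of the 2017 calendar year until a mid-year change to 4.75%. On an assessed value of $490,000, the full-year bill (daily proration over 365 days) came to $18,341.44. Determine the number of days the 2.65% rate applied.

175 days

Let d = days at the first rate; then 365 − d days at the second rate.
$490,000 × [2.65%·d + 4.75%·(365−d)] / 365 = $18,341.44
Solving gives d = 175, so the new rate took effect on 25 June 2017.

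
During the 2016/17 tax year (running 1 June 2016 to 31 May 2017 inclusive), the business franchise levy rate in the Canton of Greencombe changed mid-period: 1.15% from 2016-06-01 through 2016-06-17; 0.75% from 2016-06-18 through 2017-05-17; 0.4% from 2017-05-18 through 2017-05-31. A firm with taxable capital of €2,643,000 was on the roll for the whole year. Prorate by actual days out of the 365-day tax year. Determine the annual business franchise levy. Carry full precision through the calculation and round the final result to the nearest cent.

€19,960.08

2016-06-01 to 2016-06-17: 17 days at 1.15% → €2,643,000 × 1.15% × 17/365 = €1,415.6342
2016-06-18 to 2017-05-17: 334 days at 0.75% → €2,643,000 × 0.75% × 334/365 = €18,138.9452
2017-05-18 to 2017-05-31: 14 days at 0.4% → €2,643,000 × 0.4% × 14/365 = €405.5014
Total = €19,960.0808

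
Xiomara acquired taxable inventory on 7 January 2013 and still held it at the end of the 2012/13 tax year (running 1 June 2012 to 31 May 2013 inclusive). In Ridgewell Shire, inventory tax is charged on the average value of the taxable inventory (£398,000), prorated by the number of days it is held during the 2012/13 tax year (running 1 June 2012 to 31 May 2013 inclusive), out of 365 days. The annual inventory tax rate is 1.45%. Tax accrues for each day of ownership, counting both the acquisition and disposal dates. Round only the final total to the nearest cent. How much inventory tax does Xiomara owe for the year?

£2,292.59

Days held (7 January – 31 May 2013): 145 out of 365
Tax = £398,000 × 1.45% × 145/365 = £2,292.5890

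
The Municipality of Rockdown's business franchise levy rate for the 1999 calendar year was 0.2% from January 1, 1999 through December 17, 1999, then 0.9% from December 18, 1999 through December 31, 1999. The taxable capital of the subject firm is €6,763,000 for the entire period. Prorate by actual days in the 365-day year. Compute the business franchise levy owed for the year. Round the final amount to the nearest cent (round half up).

January 1 – December 17, 1999: 351 days at 0.2% → €6,763,000 × 0.2% × 351/365 = €13,007.1945
December 18 – December 31, 1999: 14 days at 0.9% → €6,763,000 × 0.9% × 14/365 = €2,334.6247
Total = €15,341.8192

€15,341.82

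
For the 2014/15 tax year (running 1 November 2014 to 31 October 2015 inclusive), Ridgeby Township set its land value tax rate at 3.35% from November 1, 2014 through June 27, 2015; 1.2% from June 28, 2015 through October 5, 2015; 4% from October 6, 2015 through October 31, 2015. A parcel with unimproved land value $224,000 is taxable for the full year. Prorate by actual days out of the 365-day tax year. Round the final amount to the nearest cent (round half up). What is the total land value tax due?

$6,288.26

November 1, 2014 – June 27, 2015: 239 days at 3.35% → $224,000 × 3.35% × 239/365 = $4,913.5781
June 28 – October 5, 2015: 100 days at 1.2% → $224,000 × 1.2% × 100/365 = $736.4384
October 6 – October 31, 2015: 26 days at 4% → $224,000 × 4% × 26/365 = $638.2466
Total = $6,288.2630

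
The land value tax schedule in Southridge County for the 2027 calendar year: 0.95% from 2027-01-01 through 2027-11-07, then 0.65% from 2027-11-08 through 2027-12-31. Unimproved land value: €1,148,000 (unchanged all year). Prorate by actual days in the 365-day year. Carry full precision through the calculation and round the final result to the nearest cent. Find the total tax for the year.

€10,396.48

2027-01-01 to 2027-11-07: 311 days at 0.95% → €1,148,000 × 0.95% × 311/365 = €9,292.5096
2027-11-08 to 2027-12-31: 54 days at 0.65% → €1,148,000 × 0.65% × 54/365 = €1,103.9671
Total = €10,396.4767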